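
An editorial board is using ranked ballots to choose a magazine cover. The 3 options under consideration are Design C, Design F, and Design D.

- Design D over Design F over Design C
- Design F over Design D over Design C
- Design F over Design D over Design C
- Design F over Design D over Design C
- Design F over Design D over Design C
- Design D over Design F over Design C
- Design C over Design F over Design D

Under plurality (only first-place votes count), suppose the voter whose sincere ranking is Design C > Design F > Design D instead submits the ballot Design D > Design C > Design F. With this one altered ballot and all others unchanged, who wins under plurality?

First-place totals with the altered ballot: Design C 0, Design F 4, Design D 3.
The winner is unchanged: still Design F.

Design F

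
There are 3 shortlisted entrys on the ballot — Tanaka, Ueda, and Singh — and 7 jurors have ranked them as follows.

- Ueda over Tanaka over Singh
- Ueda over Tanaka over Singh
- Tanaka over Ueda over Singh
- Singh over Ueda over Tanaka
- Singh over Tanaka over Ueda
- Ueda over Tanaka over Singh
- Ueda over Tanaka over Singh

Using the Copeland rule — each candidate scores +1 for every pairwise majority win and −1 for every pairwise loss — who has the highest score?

Ueda

Pairwise results:
  Tanaka vs Ueda: Ueda wins 5–2.
  Tanaka vs Singh: Tanaka wins 5–2.
  Ueda vs Singh: Ueda wins 5–2.
Copeland scores (wins − losses):
  Tanaka: 1 − 1 = 0
  Ueda: 2 − 0 = 2
  Singh: 0 − 2 = -2
Ueda has the best Copeland score.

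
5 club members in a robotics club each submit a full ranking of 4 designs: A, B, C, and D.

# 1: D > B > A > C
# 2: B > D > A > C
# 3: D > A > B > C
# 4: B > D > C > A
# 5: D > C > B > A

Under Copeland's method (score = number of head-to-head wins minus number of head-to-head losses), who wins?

D

Pairwise results:
  A vs B: B wins 4–1.
  A vs C: A wins 3–2.
  A vs D: D wins 5–0.
  B vs C: B wins 4–1.
  B vs D: D wins 3–2.
  C vs D: D wins 5–0.
Copeland scores (wins − losses):
  A: 1 − 2 = -1
  B: 2 − 1 = 1
  C: 0 − 3 = -3
  D: 3 − 0 = 3
D has the best Copeland score.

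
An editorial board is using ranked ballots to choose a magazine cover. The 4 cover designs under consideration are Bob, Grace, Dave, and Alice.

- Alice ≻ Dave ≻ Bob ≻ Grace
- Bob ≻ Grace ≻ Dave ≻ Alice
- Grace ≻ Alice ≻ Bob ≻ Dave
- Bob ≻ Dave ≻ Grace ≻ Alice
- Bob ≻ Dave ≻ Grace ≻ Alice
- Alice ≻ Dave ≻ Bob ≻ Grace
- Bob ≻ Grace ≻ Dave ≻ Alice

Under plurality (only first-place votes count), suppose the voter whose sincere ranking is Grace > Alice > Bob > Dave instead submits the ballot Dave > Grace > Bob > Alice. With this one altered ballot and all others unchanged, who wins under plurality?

First-place totals with the altered ballot: Bob 4, Grace 0, Dave 1, Alice 2.
The winner is unchanged: still Bob.

Bob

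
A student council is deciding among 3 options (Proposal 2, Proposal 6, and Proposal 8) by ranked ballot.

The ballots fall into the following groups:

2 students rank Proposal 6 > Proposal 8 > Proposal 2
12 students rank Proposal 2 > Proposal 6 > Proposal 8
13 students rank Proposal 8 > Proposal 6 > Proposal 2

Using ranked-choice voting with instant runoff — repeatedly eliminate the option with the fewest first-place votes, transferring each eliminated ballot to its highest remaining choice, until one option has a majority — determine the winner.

Round 1: Proposal 8 13, Proposal 2 12, Proposal 6 2. Proposal 6 has the fewest and is eliminated.
Round 2: Proposal 8 15, Proposal 2 12. Proposal 8 has a majority.

Proposal 8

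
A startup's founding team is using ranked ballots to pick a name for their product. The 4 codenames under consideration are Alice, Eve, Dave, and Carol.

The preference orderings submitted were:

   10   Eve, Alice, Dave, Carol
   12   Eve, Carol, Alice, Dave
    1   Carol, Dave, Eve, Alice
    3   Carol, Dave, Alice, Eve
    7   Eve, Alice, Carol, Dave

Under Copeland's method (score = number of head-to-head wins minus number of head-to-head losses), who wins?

Pairwise results:
  Alice vs Eve: Eve wins 30–3.
  Alice vs Dave: Alice wins 29–4.
  Alice vs Carol: Alice wins 17–16.
  Eve vs Dave: Eve wins 29–4.
  Eve vs Carol: Eve wins 29–4.
  Dave vs Carol: Carol wins 23–10.
Copeland scores (wins − losses):
  Alice: 2 − 1 = 1
  Eve: 3 − 0 = 3
  Dave: 0 − 3 = -3
  Carol: 1 − 2 = -1
Eve has the best Copeland score.

Eve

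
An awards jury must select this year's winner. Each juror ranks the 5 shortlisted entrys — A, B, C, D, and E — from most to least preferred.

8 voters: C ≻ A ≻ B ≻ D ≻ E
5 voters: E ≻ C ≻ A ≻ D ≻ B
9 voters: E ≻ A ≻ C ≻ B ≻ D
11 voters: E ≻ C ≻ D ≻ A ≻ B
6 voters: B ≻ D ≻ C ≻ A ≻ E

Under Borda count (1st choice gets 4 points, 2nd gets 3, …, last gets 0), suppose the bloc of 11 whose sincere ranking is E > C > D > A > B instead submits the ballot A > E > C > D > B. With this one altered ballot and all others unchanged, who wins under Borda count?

A

Borda totals with the altered ballot: A 111, B 49, C 99, D 42, E 89.
The switch changes the winner from C to A.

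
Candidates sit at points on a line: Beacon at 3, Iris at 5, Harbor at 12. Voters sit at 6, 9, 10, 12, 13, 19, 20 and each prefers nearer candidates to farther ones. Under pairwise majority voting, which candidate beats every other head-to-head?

Harbor

With single-peaked preferences on a line, the Condorcet winner is the candidate closest to the median voter.
The median voter (position 12) is closest to Harbor at 12.
Check: Harbor vs Beacon — voters closer to Harbor: 6 of 7.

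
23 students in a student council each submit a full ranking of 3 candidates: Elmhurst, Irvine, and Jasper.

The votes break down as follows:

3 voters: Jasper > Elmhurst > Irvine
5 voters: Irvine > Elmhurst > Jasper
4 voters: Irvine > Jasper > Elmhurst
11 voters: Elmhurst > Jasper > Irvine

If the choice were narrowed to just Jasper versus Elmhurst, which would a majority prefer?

Elmhurst

Ballots ranking Jasper above Elmhurst: 3+4 = 7.
Ballots ranking Elmhurst above Jasper: 5+11 = 16.
Elmhurst wins the head-to-head, 16–7.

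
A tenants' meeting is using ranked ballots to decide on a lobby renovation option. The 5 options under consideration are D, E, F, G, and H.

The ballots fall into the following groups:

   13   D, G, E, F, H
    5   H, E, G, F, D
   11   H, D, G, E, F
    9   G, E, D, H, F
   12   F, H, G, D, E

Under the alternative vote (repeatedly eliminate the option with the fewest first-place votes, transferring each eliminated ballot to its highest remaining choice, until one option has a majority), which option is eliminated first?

E

Round 1: H 16, D 13, F 12, G 9, E 0. E has the fewest and is eliminated.
Round 2: H 16, D 13, F 12, G 9. G has the fewest and is eliminated.
Round 3: D 22, H 16, F 12. F has the fewest and is eliminated.
Round 4: H 28, D 22. H has a majority.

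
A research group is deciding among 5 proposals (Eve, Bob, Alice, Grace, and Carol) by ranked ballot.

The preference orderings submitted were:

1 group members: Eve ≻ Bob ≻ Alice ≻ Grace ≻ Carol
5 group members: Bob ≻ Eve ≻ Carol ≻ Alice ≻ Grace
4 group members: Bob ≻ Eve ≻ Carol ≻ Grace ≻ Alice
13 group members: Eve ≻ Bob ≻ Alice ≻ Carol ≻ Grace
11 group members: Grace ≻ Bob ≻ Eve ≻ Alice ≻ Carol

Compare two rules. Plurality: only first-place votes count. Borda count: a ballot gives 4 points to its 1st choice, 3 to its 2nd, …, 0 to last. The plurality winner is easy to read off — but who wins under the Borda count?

Bob

Plurality first-place counts: Eve 14, Bob 9, Alice 0, Grace 11, Carol 0 → Eve.
Borda totals: Eve 105, Bob 111, Alice 44, Grace 49, Carol 31 → Bob.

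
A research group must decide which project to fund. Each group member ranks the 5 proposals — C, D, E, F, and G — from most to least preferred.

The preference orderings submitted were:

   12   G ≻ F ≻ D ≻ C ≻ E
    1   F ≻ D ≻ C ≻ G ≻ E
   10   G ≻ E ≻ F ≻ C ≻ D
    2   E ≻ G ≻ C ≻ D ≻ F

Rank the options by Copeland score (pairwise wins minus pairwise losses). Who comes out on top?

Pairwise results:
  C vs D: D wins 13–12.
  C vs E: C wins 13–12.
  C vs F: F wins 23–2.
  C vs G: G wins 24–1.
  D vs E: D wins 13–12.
  D vs F: F wins 23–2.
  D vs G: G wins 24–1.
  E vs F: F wins 13–12.
  E vs G: G wins 23–2.
  F vs G: G wins 24–1.
Copeland scores (wins − losses):
  C: 1 − 3 = -2
  D: 2 − 2 = 0
  E: 0 − 4 = -4
  F: 3 − 1 = 2
  G: 4 − 0 = 4
G has the best Copeland score.

G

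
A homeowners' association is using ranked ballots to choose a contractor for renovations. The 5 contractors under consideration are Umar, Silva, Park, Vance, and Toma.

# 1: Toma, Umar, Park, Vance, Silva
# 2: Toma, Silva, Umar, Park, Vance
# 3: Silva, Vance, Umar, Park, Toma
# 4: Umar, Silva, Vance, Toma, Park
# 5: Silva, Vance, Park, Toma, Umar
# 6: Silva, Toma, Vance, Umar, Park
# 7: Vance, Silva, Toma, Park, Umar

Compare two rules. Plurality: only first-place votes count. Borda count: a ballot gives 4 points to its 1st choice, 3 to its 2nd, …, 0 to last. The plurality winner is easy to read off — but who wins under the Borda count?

Silva

Plurality first-place counts: Umar 1, Silva 3, Park 0, Vance 1, Toma 2 → Silva.
Borda totals: Umar 12, Silva 21, Park 7, Vance 15, Toma 15 → Silva.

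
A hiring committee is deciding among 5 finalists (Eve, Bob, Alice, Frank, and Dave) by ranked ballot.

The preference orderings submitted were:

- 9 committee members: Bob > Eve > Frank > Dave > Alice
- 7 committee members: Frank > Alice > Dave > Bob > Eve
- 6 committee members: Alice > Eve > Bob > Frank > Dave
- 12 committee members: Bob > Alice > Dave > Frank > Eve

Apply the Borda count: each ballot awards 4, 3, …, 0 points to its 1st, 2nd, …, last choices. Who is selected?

Borda scores:
  Eve: 9·3 + 7·0 + 6·3 + 12·0 = 45
  Bob: 9·4 + 7·1 + 6·2 + 12·4 = 103
  Alice: 9·0 + 7·3 + 6·4 + 12·3 = 81
  Frank: 9·2 + 7·4 + 6·1 + 12·1 = 64
  Dave: 9·1 + 7·2 + 6·0 + 12·2 = 47
Bob has the highest total.

Bob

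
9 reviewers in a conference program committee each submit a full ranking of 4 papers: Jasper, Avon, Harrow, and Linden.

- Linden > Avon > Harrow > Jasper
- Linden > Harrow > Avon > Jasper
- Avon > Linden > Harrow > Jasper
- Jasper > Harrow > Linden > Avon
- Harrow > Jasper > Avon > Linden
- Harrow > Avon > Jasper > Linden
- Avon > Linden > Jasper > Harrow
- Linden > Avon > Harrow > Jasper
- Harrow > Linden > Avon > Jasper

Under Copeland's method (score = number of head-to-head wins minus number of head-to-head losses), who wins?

Pairwise results:
  Jasper vs Avon: Avon wins 7–2.
  Jasper vs Harrow: Harrow wins 7–2.
  Jasper vs Linden: Linden wins 6–3.
  Avon vs Harrow: Harrow wins 5–4.
  Avon vs Linden: Linden wins 5–4.
  Harrow vs Linden: Linden wins 5–4.
Copeland scores (wins − losses):
  Jasper: 0 − 3 = -3
  Avon: 1 − 2 = -1
  Harrow: 2 − 1 = 1
  Linden: 3 − 0 = 3
Linden has the best Copeland score.

Linden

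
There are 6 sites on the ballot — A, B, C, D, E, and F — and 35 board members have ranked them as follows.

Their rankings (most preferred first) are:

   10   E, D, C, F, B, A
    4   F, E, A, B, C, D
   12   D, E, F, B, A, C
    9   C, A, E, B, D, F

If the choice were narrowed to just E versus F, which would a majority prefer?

Ballots ranking E above F: 10+12+9 = 31.
Ballots ranking F above E: 4.
E wins the head-to-head, 31–4.

E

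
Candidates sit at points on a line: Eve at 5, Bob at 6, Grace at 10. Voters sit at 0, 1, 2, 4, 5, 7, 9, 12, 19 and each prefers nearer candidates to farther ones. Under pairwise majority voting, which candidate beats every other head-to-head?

With single-peaked preferences on a line, the Condorcet winner is the candidate closest to the median voter.
The median voter (position 5) is closest to Eve at 5.
Check: Eve vs Bob — voters closer to Eve: 5 of 9.

Eve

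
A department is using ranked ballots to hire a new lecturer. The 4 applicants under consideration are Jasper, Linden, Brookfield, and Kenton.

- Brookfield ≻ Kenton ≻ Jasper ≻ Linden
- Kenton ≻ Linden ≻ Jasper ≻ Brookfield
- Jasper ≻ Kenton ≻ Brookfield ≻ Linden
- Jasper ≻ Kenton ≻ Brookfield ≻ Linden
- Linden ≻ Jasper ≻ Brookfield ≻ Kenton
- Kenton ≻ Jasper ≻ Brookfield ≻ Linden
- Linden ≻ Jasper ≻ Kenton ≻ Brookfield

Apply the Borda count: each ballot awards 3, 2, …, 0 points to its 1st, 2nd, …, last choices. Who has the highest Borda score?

Borda scores:
  Jasper: 1 + 1 + 3 + 3 + 2 + 2 + 2 = 14
  Linden: 0 + 2 + 0 + 0 + 3 + 0 + 3 = 8
  Brookfield: 3 + 0 + 1 + 1 + 1 + 1 + 0 = 7
  Kenton: 2 + 3 + 2 + 2 + 0 + 3 + 1 = 13
Jasper has the highest total.

Jasper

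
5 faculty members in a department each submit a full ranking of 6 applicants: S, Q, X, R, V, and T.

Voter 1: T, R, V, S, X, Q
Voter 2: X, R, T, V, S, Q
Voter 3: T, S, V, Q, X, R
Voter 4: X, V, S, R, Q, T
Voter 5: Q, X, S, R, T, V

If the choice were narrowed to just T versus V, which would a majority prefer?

Ballots ranking T above V: 4.
Ballots ranking V above T: 1.
T wins the head-to-head, 4–1.

T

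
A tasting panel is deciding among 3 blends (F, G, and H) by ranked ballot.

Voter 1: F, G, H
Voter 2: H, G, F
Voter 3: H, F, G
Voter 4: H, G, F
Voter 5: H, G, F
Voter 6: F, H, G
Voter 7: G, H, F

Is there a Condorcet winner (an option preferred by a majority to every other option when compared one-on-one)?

Yes

Head-to-head results (7 voters total):
F vs G: G wins 4–3.
F vs H: H wins 5–2.
G vs H: H wins 5–2.
H beats each rival — F (5–2), G (5–2) — so H is the Condorcet winner.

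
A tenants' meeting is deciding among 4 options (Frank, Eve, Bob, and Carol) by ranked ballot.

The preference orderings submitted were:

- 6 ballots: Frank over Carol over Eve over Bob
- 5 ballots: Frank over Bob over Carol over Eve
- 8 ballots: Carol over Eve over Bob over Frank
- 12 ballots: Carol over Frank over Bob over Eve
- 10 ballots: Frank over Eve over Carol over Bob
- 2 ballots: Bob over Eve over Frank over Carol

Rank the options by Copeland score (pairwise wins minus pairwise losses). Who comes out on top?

Pairwise results:
  Frank vs Eve: Frank wins 33–10.
  Frank vs Bob: Frank wins 33–10.
  Frank vs Carol: Frank wins 23–20.
  Eve vs Bob: Eve wins 24–19.
  Eve vs Carol: Carol wins 31–12.
  Bob vs Carol: Carol wins 36–7.
Copeland scores (wins − losses):
  Frank: 3 − 0 = 3
  Eve: 1 − 2 = -1
  Bob: 0 − 3 = -3
  Carol: 2 − 1 = 1
Frank has the best Copeland score.

Frank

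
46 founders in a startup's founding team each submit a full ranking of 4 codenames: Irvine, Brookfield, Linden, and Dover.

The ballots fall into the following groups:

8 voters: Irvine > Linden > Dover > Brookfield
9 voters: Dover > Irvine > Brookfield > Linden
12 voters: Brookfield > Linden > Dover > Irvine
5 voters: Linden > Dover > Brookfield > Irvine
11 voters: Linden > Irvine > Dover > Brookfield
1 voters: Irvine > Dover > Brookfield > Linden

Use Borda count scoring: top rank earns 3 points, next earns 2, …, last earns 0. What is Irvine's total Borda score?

67

Borda scores:
  Irvine: 8·3 + 9·2 + 12·0 + 5·0 + 11·2 + 3 = 67
  Brookfield: 8·0 + 9·1 + 12·3 + 5·1 + 11·0 + 1 = 51
  Linden: 8·2 + 9·0 + 12·2 + 5·3 + 11·3 + 0 = 88
  Dover: 8·1 + 9·3 + 12·1 + 5·2 + 11·1 + 2 = 70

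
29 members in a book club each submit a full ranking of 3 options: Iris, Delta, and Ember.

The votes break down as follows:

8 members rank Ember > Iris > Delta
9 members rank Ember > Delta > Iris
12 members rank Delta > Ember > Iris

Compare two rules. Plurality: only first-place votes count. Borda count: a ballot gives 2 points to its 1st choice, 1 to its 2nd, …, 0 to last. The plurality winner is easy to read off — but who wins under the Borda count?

Ember

Plurality first-place counts: Iris 0, Delta 12, Ember 17 → Ember.
Borda totals: Iris 8, Delta 33, Ember 46 → Ember.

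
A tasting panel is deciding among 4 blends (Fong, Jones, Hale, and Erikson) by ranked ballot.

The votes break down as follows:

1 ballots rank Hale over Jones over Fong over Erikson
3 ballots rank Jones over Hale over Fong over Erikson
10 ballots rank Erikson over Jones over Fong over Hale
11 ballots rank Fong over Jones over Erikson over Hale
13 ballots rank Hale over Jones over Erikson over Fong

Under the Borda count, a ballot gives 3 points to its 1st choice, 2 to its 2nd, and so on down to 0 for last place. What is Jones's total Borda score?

79

Borda scores:
  Fong: 1 + 3·1 + 10·1 + 11·3 + 13·0 = 47
  Jones: 2 + 3·3 + 10·2 + 11·2 + 13·2 = 79
  Hale: 3 + 3·2 + 10·0 + 11·0 + 13·3 = 48
  Erikson: 0 + 3·0 + 10·3 + 11·1 + 13·1 = 54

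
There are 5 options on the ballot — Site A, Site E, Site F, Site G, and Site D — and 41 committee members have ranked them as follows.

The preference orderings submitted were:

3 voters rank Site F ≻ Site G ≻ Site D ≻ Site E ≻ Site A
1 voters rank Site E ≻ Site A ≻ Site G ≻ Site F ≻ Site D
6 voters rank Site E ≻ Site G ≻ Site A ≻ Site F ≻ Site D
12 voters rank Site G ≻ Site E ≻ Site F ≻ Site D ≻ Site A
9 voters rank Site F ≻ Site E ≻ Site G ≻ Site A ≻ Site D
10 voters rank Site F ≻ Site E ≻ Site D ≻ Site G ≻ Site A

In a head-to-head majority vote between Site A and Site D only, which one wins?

Site D

Ballots ranking Site A above Site D: 1+6+9 = 16.
Ballots ranking Site D above Site A: 3+12+10 = 25.
Site D wins the head-to-head, 25–16.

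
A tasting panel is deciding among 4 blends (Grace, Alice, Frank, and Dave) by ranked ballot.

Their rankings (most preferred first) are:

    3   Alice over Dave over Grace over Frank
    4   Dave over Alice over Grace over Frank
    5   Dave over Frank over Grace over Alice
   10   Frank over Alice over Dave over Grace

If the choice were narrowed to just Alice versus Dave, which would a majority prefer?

Ballots ranking Alice above Dave: 3+10 = 13.
Ballots ranking Dave above Alice: 4+5 = 9.
Alice wins the head-to-head, 13–9.

Alice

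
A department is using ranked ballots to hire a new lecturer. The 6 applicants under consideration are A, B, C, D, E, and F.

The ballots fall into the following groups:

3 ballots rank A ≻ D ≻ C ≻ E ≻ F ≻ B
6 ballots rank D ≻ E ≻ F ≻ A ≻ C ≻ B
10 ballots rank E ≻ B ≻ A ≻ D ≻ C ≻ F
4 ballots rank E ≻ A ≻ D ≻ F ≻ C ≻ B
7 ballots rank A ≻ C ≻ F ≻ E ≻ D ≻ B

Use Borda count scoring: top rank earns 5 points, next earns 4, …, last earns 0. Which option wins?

Borda scores:
  A: 3·5 + 6·2 + 10·3 + 4·4 + 7·5 = 108
  B: 3·0 + 6·0 + 10·4 + 4·0 + 7·0 = 40
  C: 3·3 + 6·1 + 10·1 + 4·1 + 7·4 = 57
  D: 3·4 + 6·5 + 10·2 + 4·3 + 7·1 = 81
  E: 3·2 + 6·4 + 10·5 + 4·5 + 7·2 = 114
  F: 3·1 + 6·3 + 10·0 + 4·2 + 7·3 = 50
E has the highest total.

E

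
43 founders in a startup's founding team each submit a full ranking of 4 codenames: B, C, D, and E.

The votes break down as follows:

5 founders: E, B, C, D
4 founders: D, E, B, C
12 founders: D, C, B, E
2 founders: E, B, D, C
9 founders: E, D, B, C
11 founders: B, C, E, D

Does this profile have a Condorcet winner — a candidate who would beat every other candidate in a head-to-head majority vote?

No

Head-to-head results (43 voters total):
B vs C: B wins 31–12.
B vs D: D wins 25–18.
B vs E: B wins 23–20.
C vs D: D wins 27–16.
C vs E: C wins 23–20.
D vs E: E wins 27–16.
No candidate beats all others: B beats E beats D beats B, a majority cycle.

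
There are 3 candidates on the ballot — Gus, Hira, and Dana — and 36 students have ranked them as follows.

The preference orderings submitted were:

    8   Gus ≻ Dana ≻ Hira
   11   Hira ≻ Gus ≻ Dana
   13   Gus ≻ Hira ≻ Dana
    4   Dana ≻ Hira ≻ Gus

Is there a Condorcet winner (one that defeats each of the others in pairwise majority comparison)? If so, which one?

Head-to-head results (36 voters total):
Gus vs Hira: Gus wins 21–15.
Gus vs Dana: Gus wins 32–4.
Hira vs Dana: Hira wins 24–12.
Gus beats each rival — Hira (21–15), Dana (32–4) — so Gus is the Condorcet winner.

Gus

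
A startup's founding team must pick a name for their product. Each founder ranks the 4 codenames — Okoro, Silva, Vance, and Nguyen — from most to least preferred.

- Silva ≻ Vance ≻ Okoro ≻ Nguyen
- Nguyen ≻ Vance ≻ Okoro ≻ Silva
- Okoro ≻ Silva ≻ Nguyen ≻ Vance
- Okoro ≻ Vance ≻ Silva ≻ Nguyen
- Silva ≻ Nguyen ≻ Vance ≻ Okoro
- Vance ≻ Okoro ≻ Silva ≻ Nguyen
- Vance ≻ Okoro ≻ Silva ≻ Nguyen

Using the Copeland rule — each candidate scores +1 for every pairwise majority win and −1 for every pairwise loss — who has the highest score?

Pairwise results:
  Okoro vs Silva: Okoro wins 5–2.
  Okoro vs Vance: Vance wins 5–2.
  Okoro vs Nguyen: Okoro wins 5–2.
  Silva vs Vance: Vance wins 4–3.
  Silva vs Nguyen: Silva wins 6–1.
  Vance vs Nguyen: Vance wins 4–3.
Copeland scores (wins − losses):
  Okoro: 2 − 1 = 1
  Silva: 1 − 2 = -1
  Vance: 3 − 0 = 3
  Nguyen: 0 − 3 = -3
Vance has the best Copeland score.

Vance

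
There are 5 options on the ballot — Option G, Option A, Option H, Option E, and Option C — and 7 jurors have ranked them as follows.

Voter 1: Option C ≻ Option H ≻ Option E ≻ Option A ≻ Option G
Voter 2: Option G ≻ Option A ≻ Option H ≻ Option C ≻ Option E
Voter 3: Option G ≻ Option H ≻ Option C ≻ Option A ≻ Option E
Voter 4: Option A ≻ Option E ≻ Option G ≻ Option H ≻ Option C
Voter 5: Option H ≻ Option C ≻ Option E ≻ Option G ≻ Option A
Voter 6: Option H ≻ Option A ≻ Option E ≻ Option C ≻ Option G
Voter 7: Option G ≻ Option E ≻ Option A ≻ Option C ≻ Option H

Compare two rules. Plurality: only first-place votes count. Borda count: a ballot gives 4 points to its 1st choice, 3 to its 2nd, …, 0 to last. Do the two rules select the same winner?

No

Plurality first-place counts: Option G 3, Option A 1, Option H 2, Option E 0, Option C 1 → Option G.
Borda totals: Option G 15, Option A 14, Option H 17, Option E 12, Option C 12 → Option H.
The two rules disagree: plurality picks Option G, Borda picks Option H.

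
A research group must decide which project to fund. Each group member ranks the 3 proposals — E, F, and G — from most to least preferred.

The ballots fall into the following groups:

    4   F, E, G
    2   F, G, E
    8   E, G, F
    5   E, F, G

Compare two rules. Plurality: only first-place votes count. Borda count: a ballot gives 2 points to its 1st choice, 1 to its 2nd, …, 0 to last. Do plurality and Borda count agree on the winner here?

Plurality first-place counts: E 13, F 6, G 0 → E.
Borda totals: E 30, F 17, G 10 → E.
The two rules agree on E.

Yes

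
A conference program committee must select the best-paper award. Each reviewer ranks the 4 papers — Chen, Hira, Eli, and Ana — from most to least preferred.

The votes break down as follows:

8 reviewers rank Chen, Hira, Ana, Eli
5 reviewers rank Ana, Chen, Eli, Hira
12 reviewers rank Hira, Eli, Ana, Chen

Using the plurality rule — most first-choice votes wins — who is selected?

Hira

First-place vote totals:
  Chen: 8
  Hira: 12
  Eli: 0
  Ana: 5
Hira has the most first-place votes.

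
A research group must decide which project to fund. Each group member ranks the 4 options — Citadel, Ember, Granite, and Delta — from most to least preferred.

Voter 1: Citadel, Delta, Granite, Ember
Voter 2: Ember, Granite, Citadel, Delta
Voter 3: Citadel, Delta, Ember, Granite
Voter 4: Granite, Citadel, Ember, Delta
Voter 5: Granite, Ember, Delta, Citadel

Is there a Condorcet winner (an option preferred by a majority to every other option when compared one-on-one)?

Head-to-head results (5 voters total):
Citadel vs Ember: Citadel wins 3–2.
Citadel vs Granite: Granite wins 3–2.
Citadel vs Delta: Citadel wins 4–1.
Ember vs Granite: Granite wins 3–2.
Ember vs Delta: Ember wins 3–2.
Granite vs Delta: Granite wins 3–2.
Granite beats each rival — Citadel (3–2), Ember (3–2), Delta (3–2) — so Granite is the Condorcet winner.

Yes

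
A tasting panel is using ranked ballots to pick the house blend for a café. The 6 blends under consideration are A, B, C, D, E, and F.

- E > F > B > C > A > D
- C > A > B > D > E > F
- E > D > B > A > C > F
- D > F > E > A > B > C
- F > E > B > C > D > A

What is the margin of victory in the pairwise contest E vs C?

3

Ballots ranking E above C: 4.
Ballots ranking C above E: 1.
E wins 4–1, a margin of 3.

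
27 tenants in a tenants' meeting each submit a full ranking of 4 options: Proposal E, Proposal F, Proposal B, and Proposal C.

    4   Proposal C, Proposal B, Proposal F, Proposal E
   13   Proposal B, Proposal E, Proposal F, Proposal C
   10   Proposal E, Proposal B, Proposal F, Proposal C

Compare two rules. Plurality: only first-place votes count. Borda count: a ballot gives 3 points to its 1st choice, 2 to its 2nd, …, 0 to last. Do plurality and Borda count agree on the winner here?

Yes

Plurality first-place counts: Proposal E 10, Proposal F 0, Proposal B 13, Proposal C 4 → Proposal B.
Borda totals: Proposal E 56, Proposal F 27, Proposal B 67, Proposal C 12 → Proposal B.
The two rules agree on Proposal B.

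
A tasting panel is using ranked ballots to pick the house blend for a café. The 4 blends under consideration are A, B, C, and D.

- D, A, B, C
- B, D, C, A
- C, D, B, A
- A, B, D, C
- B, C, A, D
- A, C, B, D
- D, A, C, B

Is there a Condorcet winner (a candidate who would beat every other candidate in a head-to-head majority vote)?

Head-to-head results (7 voters total):
A vs B: A wins 4–3.
A vs C: A wins 4–3.
A vs D: D wins 4–3.
B vs C: B wins 4–3.
B vs D: B wins 4–3.
C vs D: D wins 4–3.
No candidate beats all others: A beats B beats D beats A, a majority cycle.

No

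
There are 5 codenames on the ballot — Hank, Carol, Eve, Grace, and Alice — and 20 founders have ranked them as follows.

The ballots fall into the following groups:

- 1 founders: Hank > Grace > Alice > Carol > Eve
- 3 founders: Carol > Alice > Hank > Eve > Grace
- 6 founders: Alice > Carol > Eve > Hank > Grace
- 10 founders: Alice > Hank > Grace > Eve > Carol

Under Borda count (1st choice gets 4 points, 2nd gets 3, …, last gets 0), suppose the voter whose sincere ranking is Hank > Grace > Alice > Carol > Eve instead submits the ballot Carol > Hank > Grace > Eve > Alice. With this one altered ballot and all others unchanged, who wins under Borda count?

Alice

Borda totals with the altered ballot: Hank 45, Carol 34, Eve 26, Grace 22, Alice 73.
The winner is unchanged: still Alice.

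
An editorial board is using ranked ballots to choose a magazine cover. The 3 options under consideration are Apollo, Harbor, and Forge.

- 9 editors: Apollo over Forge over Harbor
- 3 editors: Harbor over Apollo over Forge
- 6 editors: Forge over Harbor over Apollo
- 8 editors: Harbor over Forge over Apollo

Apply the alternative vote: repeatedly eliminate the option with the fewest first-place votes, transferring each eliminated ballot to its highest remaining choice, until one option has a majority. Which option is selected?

Round 1: Harbor 11, Apollo 9, Forge 6. Forge has the fewest and is eliminated.
Round 2: Harbor 17, Apollo 9. Harbor has a majority.

Harbor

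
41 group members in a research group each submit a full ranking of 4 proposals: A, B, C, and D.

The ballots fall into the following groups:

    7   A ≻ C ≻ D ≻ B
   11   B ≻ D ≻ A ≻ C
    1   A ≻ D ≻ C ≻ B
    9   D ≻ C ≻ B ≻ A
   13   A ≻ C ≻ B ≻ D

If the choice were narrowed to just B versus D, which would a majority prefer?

B

Ballots ranking B above D: 11+13 = 24.
Ballots ranking D above B: 7+1+9 = 17.
B wins the head-to-head, 24–17.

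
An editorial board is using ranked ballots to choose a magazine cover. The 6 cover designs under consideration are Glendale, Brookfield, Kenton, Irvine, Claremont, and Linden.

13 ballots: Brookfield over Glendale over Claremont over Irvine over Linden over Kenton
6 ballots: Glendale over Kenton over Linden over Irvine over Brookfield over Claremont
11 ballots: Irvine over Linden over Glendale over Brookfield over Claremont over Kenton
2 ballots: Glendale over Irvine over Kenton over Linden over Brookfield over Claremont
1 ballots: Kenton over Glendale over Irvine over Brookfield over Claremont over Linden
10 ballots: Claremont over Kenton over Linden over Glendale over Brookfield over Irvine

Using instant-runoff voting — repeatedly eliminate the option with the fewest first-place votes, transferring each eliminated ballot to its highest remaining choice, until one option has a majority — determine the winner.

Brookfield

Round 1: Brookfield 13, Irvine 11, Claremont 10, Glendale 8, Kenton 1, Linden 0. Linden has the fewest and is eliminated.
Round 2: Brookfield 13, Irvine 11, Claremont 10, Glendale 8, Kenton 1. Kenton has the fewest and is eliminated.
Round 3: Brookfield 13, Irvine 11, Claremont 10, Glendale 9. Glendale has the fewest and is eliminated.
Round 4: Irvine 20, Brookfield 13, Claremont 10. Claremont has the fewest and is eliminated.
Round 5: Brookfield 23, Irvine 20. Brookfield has a majority.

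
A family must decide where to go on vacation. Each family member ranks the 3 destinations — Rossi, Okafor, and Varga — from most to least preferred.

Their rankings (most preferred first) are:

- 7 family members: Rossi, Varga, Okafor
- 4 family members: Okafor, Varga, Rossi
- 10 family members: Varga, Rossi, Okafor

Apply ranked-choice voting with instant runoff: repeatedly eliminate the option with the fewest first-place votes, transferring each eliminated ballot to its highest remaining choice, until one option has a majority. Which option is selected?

Round 1: Varga 10, Rossi 7, Okafor 4. Okafor has the fewest and is eliminated.
Round 2: Varga 14, Rossi 7. Varga has a majority.

Varga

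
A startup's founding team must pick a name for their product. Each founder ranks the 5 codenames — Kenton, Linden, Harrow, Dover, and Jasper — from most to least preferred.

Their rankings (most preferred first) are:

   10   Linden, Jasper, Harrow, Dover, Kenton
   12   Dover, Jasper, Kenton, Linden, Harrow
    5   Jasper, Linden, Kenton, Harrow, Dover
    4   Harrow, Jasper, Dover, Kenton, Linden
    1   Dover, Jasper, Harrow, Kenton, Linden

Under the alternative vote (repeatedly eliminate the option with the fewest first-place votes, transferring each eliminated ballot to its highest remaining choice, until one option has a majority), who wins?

Round 1: Dover 13, Linden 10, Jasper 5, Harrow 4, Kenton 0. Kenton has the fewest and is eliminated.
Round 2: Dover 13, Linden 10, Jasper 5, Harrow 4. Harrow has the fewest and is eliminated.
Round 3: Dover 13, Linden 10, Jasper 9. Jasper has the fewest and is eliminated.
Round 4: Dover 17, Linden 15. Dover has a majority.

Dover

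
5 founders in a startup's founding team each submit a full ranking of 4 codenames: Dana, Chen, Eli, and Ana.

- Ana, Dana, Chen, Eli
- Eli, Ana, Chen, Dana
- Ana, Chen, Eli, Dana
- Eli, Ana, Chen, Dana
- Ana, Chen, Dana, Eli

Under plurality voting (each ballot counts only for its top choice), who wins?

Ana

First-place vote totals:
  Dana: 0
  Chen: 0
  Eli: 2
  Ana: 3
Ana has the most first-place votes.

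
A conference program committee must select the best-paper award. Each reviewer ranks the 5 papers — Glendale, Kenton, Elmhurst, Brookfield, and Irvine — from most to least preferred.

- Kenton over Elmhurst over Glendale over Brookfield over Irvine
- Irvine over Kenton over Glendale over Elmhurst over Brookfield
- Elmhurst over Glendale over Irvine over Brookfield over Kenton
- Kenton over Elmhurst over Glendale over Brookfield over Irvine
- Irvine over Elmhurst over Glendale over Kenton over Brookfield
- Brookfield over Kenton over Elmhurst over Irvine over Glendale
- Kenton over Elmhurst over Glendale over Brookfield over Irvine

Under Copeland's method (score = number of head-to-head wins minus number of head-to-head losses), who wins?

Pairwise results:
  Glendale vs Kenton: Kenton wins 5–2.
  Glendale vs Elmhurst: Elmhurst wins 6–1.
  Glendale vs Brookfield: Glendale wins 6–1.
  Glendale vs Irvine: Glendale wins 4–3.
  Kenton vs Elmhurst: Kenton wins 5–2.
  Kenton vs Brookfield: Kenton wins 5–2.
  Kenton vs Irvine: Kenton wins 4–3.
  Elmhurst vs Brookfield: Elmhurst wins 6–1.
  Elmhurst vs Irvine: Elmhurst wins 5–2.
  Brookfield vs Irvine: Brookfield wins 4–3.
Copeland scores (wins − losses):
  Glendale: 2 − 2 = 0
  Kenton: 4 − 0 = 4
  Elmhurst: 3 − 1 = 2
  Brookfield: 1 − 3 = -2
  Irvine: 0 − 4 = -4
Kenton has the best Copeland score.

Kenton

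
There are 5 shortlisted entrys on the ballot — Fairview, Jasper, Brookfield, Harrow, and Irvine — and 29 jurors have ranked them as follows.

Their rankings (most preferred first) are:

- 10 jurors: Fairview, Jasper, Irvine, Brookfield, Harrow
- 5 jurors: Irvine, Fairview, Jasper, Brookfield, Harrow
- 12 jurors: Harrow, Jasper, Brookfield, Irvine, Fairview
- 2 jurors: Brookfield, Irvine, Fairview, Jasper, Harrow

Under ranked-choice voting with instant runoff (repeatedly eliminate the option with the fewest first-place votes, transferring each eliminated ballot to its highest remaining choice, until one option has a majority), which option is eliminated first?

Round 1: Harrow 12, Fairview 10, Irvine 5, Brookfield 2, Jasper 0. Jasper has the fewest and is eliminated.
Round 2: Harrow 12, Fairview 10, Irvine 5, Brookfield 2. Brookfield has the fewest and is eliminated.
Round 3: Harrow 12, Fairview 10, Irvine 7. Irvine has the fewest and is eliminated.
Round 4: Fairview 17, Harrow 12. Fairview has a majority.

Jasper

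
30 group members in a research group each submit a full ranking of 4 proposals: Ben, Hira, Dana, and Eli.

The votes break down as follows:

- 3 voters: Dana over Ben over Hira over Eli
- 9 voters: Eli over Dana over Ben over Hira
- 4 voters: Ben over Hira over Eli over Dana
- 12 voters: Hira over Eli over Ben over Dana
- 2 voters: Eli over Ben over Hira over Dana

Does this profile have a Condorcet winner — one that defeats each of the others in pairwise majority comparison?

No

Head-to-head results (30 voters total):
Ben vs Hira: Ben wins 18–12.
Ben vs Dana: Ben wins 18–12.
Ben vs Eli: Eli wins 23–7.
Hira vs Dana: Hira wins 18–12.
Hira vs Eli: Hira wins 19–11.
Dana vs Eli: Eli wins 27–3.
No candidate beats all others: Ben beats Hira beats Eli beats Ben, a majority cycle.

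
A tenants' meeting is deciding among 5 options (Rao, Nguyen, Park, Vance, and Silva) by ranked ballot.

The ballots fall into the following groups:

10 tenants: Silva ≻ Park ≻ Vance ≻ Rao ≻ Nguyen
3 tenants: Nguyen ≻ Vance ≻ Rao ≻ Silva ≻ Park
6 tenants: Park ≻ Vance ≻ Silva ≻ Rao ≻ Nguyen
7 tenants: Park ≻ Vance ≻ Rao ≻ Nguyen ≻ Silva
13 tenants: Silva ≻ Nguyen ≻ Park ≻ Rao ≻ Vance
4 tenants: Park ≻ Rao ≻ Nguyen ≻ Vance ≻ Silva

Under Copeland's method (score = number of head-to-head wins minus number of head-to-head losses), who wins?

Pairwise results:
  Rao vs Nguyen: Rao wins 27–16.
  Rao vs Park: Park wins 40–3.
  Rao vs Vance: Vance wins 26–17.
  Rao vs Silva: Silva wins 29–14.
  Nguyen vs Park: Park wins 27–16.
  Nguyen vs Vance: Vance wins 23–20.
  Nguyen vs Silva: Silva wins 29–14.
  Park vs Vance: Park wins 40–3.
  Park vs Silva: Silva wins 26–17.
  Vance vs Silva: Silva wins 23–20.
Copeland scores (wins − losses):
  Rao: 1 − 3 = -2
  Nguyen: 0 − 4 = -4
  Park: 3 − 1 = 2
  Vance: 2 − 2 = 0
  Silva: 4 − 0 = 4
Silva has the best Copeland score.

Silva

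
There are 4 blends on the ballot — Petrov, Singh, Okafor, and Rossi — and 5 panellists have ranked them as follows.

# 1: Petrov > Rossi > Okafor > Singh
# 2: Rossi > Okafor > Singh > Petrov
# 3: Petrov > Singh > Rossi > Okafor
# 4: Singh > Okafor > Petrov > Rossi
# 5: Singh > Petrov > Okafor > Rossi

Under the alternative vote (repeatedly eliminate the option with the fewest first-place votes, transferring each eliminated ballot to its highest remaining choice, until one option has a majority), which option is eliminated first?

Okafor

Round 1: Petrov 2, Singh 2, Rossi 1, Okafor 0. Okafor has the fewest and is eliminated.
Round 2: Petrov 2, Singh 2, Rossi 1. Rossi has the fewest and is eliminated.
Round 3: Singh 3, Petrov 2. Singh has a majority.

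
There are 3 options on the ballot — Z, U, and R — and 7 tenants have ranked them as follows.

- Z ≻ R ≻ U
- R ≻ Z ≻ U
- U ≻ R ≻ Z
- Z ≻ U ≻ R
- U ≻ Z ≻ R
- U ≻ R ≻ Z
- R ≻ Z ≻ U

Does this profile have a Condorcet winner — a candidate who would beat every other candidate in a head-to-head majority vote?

No

Head-to-head results (7 voters total):
Z vs U: Z wins 4–3.
Z vs R: R wins 4–3.
U vs R: U wins 4–3.
No candidate beats all others: Z beats U beats R beats Z, a majority cycle.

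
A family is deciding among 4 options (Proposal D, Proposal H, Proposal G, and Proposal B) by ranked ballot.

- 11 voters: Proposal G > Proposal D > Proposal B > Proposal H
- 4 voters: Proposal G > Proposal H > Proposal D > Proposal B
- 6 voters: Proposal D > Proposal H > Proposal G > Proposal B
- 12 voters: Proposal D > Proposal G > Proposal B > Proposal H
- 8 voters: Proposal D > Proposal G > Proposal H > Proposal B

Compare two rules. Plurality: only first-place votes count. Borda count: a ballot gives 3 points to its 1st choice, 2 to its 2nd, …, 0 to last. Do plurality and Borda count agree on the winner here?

Yes

Plurality first-place counts: Proposal D 26, Proposal H 0, Proposal G 15, Proposal B 0 → Proposal D.
Borda totals: Proposal D 104, Proposal H 28, Proposal G 91, Proposal B 23 → Proposal D.
The two rules agree on Proposal D.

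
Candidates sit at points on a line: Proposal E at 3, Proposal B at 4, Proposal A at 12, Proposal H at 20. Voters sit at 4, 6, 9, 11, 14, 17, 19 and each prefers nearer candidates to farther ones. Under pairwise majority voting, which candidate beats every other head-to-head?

Proposal A

With single-peaked preferences on a line, the Condorcet winner is the candidate closest to the median voter.
The median voter (position 11) is closest to Proposal A at 12.
Check: Proposal A vs Proposal E — voters closer to Proposal A: 5 of 7.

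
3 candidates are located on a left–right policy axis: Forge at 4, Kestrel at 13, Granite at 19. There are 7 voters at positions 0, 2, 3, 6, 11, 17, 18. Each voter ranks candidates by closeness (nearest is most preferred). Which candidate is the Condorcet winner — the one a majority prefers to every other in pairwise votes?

With single-peaked preferences on a line, the Condorcet winner is the candidate closest to the median voter.
The median voter (position 6) is closest to Forge at 4.
Check: Forge vs Granite — voters closer to Forge: 5 of 7.

Forge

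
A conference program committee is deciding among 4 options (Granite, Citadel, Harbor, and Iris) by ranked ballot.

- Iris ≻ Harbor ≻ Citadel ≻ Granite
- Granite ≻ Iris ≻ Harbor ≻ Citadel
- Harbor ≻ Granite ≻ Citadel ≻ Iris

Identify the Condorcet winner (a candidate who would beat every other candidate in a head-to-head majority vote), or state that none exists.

No Condorcet winner

Head-to-head results (3 voters total):
Granite vs Citadel: Granite wins 2–1.
Granite vs Harbor: Harbor wins 2–1.
Granite vs Iris: Granite wins 2–1.
Citadel vs Harbor: Harbor wins 3–0.
Citadel vs Iris: Iris wins 2–1.
Harbor vs Iris: Iris wins 2–1.
No candidate beats all others: Granite beats Iris beats Harbor beats Granite, a majority cycle.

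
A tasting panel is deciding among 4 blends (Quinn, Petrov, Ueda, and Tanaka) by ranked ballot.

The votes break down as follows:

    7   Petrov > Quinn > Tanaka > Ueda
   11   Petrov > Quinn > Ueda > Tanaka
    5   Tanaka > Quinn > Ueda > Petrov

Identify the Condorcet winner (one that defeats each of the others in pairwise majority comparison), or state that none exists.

Head-to-head results (23 voters total):
Quinn vs Petrov: Petrov wins 18–5.
Quinn vs Ueda: Quinn wins 23–0.
Quinn vs Tanaka: Quinn wins 18–5.
Petrov vs Ueda: Petrov wins 18–5.
Petrov vs Tanaka: Petrov wins 18–5.
Ueda vs Tanaka: Tanaka wins 12–11.
Petrov beats each rival — Quinn (18–5), Ueda (18–5), Tanaka (18–5) — so Petrov is the Condorcet winner.

Petrov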